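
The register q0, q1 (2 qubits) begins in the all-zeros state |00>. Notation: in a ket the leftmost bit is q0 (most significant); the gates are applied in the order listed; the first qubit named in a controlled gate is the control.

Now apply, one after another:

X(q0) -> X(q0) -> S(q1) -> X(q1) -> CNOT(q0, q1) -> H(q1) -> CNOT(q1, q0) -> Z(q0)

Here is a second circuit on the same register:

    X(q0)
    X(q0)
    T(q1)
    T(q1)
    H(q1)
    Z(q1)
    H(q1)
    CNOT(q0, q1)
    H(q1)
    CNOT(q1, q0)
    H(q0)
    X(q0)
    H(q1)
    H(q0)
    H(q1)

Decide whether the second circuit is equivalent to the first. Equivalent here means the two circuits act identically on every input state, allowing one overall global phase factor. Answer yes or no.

Yes — the two circuits implement the same unitary up to a global phase.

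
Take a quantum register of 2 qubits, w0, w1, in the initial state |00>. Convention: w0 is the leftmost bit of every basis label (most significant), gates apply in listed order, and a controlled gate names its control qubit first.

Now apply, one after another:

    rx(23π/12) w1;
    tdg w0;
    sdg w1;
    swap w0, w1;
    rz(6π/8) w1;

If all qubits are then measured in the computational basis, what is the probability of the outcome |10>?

A full measurement returns |10> with probability -sqrt(6)/8 - sqrt(2)/8 + 1/2.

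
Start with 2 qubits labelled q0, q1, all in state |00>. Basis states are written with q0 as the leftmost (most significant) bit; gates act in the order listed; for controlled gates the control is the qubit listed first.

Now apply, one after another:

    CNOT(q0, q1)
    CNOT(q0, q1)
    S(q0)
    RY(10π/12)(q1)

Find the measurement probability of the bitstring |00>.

The probability of measuring |00> is 1/2 - sqrt(3)/4.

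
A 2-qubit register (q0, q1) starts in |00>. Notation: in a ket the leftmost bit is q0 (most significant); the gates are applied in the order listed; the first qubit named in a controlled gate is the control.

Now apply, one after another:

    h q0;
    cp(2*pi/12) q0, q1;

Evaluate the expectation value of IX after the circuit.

The observable IX averages to 0.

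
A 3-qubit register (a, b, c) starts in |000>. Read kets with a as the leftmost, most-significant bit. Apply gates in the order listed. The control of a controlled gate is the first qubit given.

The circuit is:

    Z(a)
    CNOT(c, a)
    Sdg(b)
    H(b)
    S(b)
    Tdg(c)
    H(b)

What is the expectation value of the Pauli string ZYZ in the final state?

The expectation value of ZYZ is -1.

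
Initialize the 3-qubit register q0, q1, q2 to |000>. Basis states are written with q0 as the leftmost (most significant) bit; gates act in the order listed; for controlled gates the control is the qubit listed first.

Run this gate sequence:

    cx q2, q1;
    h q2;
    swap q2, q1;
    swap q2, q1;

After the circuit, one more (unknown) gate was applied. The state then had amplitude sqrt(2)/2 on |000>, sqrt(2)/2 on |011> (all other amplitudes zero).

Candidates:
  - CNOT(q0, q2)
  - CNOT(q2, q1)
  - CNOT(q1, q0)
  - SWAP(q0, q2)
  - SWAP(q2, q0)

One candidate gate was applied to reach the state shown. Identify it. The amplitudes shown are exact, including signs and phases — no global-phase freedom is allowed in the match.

The unique candidate consistent with the amplitudes is CNOT(q2, q1). Key observation: steps 3-4 multiply out to the identity, so the circuit reduces to the remaining gates.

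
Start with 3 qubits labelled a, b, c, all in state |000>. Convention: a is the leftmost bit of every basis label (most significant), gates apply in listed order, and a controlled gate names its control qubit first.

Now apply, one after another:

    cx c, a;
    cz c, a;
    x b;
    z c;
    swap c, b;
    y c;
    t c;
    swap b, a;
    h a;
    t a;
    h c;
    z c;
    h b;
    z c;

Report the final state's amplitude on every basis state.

The final amplitudes are -sqrt(2)*I/4 on |000>, -sqrt(2)*I/4 on |001>, -sqrt(2)*I/4 on |010>, -sqrt(2)*I/4 on |011>, -sqrt(2)*exp(3*I*pi/4)/4 on |100>, -sqrt(2)*exp(3*I*pi/4)/4 on |101>, -sqrt(2)*exp(3*I*pi/4)/4 on |110>, -sqrt(2)*exp(3*I*pi/4)/4 on |111>.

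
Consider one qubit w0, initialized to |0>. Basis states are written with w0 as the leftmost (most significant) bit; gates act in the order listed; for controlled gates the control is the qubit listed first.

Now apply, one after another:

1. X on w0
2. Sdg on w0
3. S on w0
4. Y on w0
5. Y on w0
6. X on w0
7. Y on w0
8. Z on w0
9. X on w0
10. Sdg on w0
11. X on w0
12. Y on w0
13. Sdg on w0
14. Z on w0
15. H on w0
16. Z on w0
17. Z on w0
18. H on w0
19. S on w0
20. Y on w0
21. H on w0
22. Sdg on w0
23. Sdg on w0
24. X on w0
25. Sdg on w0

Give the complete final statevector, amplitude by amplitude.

The final amplitudes are -sqrt(2)*I/2 on |0>, -sqrt(2)/2 on |1>.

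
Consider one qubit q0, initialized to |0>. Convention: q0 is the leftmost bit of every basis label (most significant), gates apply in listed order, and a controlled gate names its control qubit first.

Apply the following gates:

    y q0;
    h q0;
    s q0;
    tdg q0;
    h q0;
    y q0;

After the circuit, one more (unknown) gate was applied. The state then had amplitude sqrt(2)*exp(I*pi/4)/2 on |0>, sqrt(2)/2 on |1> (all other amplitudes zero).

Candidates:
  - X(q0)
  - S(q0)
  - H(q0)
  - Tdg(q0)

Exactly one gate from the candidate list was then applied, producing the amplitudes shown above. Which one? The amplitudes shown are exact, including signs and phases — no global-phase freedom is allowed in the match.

The applied gate was H(q0).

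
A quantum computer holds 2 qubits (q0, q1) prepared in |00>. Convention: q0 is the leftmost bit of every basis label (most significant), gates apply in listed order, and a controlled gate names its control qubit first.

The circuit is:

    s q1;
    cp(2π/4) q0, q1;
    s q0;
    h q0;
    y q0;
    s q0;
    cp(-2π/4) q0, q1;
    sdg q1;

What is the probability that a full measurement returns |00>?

A full measurement returns |00> with probability 1/2.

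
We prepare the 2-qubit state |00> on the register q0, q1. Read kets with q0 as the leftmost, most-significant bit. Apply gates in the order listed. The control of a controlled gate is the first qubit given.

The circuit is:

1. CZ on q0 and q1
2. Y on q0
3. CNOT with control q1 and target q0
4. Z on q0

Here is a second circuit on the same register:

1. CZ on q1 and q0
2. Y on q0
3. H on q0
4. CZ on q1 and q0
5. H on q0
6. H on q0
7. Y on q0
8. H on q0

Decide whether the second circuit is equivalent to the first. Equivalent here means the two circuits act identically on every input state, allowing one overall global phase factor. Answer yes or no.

No: there is an input state on which the two circuits produce genuinely different outputs (not merely differing by a phase).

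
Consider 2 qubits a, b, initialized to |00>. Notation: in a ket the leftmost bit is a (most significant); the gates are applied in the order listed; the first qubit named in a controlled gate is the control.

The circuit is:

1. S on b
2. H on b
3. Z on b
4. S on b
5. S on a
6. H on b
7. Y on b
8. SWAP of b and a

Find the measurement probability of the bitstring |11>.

Outcome |11> occurs with probability 0.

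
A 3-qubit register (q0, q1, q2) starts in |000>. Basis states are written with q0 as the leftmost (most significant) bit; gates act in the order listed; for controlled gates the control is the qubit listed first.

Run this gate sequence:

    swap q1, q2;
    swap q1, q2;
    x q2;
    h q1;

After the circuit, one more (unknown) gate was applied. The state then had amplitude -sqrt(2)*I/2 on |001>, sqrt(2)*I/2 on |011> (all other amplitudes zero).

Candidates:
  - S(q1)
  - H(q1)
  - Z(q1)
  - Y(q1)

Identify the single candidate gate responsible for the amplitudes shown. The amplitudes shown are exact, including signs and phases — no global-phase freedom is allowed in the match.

The applied gate was Y(q1). Key observation: steps 1-2 multiply out to the identity, so the circuit reduces to the remaining gates.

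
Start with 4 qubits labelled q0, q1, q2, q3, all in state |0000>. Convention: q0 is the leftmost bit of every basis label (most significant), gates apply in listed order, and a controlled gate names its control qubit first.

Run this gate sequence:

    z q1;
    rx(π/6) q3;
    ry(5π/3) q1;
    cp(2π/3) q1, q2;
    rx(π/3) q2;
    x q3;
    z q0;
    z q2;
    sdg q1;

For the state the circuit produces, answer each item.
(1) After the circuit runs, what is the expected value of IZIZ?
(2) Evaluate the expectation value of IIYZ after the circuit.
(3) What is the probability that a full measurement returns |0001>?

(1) In the final state, IZIZ has expectation -sqrt(3)/4.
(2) In the final state, IIYZ has expectation -3/4.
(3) Outcome |0001> occurs with probability 9*sqrt(3)/64 + 9/32.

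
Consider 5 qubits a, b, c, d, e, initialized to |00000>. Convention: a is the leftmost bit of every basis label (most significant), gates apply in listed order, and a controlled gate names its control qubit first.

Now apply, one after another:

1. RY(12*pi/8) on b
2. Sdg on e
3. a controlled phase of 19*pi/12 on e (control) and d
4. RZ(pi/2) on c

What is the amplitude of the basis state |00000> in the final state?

The amplitude on |00000> is sqrt(2)*exp(3*I*pi/4)/2.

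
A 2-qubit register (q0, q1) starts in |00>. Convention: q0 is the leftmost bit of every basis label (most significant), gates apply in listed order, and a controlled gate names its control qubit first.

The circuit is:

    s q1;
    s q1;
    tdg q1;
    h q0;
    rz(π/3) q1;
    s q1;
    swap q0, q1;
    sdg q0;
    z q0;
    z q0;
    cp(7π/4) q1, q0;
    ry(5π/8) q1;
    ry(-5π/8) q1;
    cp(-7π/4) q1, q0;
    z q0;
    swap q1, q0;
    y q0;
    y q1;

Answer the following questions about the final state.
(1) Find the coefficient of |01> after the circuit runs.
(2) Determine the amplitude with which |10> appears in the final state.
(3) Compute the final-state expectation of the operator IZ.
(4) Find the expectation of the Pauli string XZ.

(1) |01> carries amplitude -sqrt(2)*exp(5*I*pi/6)/2 in the final state. Key observation: gates 10-15 undo each other exactly, leaving only the rest of the circuit to track.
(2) |10> carries amplitude 0 in the final state.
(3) In the final state, IZ has expectation -1.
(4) The observable XZ averages to 1.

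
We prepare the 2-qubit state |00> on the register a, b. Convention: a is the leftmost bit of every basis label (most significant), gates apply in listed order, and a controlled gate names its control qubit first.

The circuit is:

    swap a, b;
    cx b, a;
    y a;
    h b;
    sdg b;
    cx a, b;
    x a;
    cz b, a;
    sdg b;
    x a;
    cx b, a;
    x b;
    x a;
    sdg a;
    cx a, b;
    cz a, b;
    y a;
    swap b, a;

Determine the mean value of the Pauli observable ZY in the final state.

The expectation value of ZY is -1.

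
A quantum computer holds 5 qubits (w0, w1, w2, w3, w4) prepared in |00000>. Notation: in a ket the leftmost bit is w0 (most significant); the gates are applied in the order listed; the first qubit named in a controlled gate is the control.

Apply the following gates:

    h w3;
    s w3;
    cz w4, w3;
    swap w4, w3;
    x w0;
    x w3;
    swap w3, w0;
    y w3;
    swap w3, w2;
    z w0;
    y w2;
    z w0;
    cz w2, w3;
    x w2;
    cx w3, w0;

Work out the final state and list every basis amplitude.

The final amplitudes are sqrt(2)/2 on |10000>, sqrt(2)*I/2 on |10001>, and 0 on every other basis state.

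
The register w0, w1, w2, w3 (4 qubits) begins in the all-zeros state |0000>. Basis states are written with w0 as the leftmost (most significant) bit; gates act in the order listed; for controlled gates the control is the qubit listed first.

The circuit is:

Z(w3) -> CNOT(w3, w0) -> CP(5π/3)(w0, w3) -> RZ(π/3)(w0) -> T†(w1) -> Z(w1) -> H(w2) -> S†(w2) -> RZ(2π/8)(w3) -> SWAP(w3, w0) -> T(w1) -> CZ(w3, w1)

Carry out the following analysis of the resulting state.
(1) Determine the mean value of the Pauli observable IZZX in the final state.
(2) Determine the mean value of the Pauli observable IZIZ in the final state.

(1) The expectation value of IZZX is 0.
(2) The observable IZIZ averages to 1.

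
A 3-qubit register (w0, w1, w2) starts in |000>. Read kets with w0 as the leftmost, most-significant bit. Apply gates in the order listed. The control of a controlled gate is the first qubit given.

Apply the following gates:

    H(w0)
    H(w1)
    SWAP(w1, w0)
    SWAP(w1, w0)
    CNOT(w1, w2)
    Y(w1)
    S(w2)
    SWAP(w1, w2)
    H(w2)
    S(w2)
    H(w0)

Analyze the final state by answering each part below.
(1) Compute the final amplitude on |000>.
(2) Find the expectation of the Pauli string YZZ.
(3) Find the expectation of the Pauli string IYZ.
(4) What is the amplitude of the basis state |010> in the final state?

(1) The amplitude on |000> is I/2.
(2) In the final state, YZZ has expectation 0.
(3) The expectation value of IYZ is -1.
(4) The amplitude on |010> is 1/2.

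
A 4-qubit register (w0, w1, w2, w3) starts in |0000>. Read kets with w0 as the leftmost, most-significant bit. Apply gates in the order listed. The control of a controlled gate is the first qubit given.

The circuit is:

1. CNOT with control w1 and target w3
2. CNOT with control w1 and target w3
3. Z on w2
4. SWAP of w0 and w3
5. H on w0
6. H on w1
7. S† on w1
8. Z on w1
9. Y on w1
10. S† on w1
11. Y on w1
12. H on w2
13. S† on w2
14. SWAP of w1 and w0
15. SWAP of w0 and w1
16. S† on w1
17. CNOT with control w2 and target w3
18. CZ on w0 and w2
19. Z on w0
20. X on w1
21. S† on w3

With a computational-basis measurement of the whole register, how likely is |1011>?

The probability of measuring |1011> is 1/8. Key observation: steps 1-2 multiply out to the identity, so the circuit reduces to the remaining gates.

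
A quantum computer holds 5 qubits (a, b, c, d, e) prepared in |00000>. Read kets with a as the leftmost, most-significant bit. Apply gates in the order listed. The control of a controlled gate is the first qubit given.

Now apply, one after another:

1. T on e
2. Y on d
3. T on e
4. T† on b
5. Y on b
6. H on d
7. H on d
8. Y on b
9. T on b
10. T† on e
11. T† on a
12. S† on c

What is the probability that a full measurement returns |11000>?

A full measurement returns |11000> with probability 0. Key observation: gates 3-10 undo each other exactly, leaving only the rest of the circuit to track.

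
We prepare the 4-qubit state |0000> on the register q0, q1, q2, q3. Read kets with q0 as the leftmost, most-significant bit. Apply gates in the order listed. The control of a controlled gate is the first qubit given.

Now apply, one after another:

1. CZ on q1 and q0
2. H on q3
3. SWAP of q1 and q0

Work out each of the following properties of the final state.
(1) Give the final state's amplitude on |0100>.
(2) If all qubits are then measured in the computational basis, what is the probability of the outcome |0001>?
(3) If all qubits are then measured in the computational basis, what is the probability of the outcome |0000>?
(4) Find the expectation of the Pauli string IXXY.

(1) The amplitude on |0100> is 0.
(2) A full measurement returns |0001> with probability 1/2.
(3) The probability of measuring |0000> is 1/2.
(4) The observable IXXY averages to 0.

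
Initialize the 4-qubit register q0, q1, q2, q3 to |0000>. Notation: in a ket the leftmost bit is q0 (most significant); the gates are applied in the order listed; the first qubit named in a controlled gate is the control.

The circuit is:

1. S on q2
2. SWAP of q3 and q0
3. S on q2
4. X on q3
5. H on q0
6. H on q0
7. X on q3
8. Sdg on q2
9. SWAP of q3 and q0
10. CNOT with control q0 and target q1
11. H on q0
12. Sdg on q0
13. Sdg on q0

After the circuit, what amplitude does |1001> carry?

The amplitude on |1001> is 0. Key observation: gates 2-9 undo each other exactly, leaving only the rest of the circuit to track.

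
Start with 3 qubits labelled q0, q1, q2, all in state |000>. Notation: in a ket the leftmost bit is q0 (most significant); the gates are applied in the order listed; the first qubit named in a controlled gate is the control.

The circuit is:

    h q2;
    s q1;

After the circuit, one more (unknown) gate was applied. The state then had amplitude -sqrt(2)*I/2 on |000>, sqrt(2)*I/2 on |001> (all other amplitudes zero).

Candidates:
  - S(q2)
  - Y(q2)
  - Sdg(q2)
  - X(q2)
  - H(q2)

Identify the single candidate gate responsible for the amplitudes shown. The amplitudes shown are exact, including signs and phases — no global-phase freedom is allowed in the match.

It was Y(q2) that produced the state shown.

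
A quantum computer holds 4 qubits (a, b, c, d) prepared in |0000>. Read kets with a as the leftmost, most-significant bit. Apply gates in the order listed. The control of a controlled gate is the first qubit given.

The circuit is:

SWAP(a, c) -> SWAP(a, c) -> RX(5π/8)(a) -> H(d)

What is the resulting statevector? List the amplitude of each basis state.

The resulting statevector has amplitude sqrt(2)*cos(5*pi/16)/2 on |0000>, sqrt(2)*cos(5*pi/16)/2 on |0001>, -sqrt(2)*I*sin(5*pi/16)/2 on |1000>, -sqrt(2)*I*sin(5*pi/16)/2 on |1001>, and 0 on every other basis state. Key observation: steps 1-2 multiply out to the identity, so the circuit reduces to the remaining gates.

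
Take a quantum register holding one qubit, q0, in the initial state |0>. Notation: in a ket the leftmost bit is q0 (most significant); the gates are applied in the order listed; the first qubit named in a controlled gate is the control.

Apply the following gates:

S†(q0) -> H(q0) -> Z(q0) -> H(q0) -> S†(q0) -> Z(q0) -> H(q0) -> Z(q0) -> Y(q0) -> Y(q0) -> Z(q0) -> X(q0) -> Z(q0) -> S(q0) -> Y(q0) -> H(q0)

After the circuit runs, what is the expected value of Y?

In the final state, Y has expectation -1.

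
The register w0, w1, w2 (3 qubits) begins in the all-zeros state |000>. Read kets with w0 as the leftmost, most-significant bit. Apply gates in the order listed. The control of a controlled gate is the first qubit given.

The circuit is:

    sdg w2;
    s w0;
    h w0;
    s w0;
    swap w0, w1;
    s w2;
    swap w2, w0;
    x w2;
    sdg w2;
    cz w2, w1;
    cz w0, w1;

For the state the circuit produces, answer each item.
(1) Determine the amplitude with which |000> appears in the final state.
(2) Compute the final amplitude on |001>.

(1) The amplitude on |000> is 0.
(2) |001> carries amplitude -sqrt(2)*I/2 in the final state.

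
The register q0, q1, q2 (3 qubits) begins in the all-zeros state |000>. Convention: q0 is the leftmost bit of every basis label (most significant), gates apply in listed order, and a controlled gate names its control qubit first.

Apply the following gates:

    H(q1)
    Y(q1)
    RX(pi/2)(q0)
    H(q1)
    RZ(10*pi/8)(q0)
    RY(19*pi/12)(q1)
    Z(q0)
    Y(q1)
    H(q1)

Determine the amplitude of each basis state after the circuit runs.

The resulting statevector has amplitude (-sqrt(sqrt(2) + 2)/8 - sqrt(6 - 3*sqrt(2))/8 - sqrt(2 - sqrt(2))/8 + sqrt(3*sqrt(2) + 6)/8)*exp(3*I*pi/8) on |000>, 0 on |001>, (-sqrt(3*sqrt(2) + 6)/8 - sqrt(sqrt(2) + 2)/8 - sqrt(6 - 3*sqrt(2))/8 + sqrt(2 - sqrt(2))/8)*exp(3*I*pi/8) on |010>, 0 on |011>, (-sqrt(sqrt(2) + 2)/8 - sqrt(6 - 3*sqrt(2))/8 - sqrt(2 - sqrt(2))/8 + sqrt(3*sqrt(2) + 6)/8)*exp(I*pi/8) on |100>, 0 on |101>, (-sqrt(3*sqrt(2) + 6)/8 - sqrt(sqrt(2) + 2)/8 - sqrt(6 - 3*sqrt(2))/8 + sqrt(2 - sqrt(2))/8)*exp(I*pi/8) on |110>, 0 on |111>.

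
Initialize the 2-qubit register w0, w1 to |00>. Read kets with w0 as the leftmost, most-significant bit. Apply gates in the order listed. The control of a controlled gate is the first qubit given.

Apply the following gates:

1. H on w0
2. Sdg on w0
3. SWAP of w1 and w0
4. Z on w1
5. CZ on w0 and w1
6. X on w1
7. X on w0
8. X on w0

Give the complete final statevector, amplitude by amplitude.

The resulting statevector has amplitude sqrt(2)*I/2 on |00>, sqrt(2)/2 on |01>, 0 on |10>, 0 on |11>.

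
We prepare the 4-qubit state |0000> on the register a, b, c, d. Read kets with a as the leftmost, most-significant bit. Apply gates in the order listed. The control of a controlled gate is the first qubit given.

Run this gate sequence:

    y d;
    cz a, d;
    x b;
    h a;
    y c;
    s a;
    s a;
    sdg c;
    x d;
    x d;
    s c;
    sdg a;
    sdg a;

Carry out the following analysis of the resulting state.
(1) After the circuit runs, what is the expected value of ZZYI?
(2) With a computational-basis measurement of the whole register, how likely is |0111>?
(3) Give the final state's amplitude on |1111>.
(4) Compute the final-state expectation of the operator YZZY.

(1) The expectation value of ZZYI is 0. Key observation: the block from step 6 through step 13 cancels to the identity and can be dropped.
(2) Outcome |0111> occurs with probability 1/2.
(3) The final state's coefficient on |1111> equals -sqrt(2)/2.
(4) In the final state, YZZY has expectation 0.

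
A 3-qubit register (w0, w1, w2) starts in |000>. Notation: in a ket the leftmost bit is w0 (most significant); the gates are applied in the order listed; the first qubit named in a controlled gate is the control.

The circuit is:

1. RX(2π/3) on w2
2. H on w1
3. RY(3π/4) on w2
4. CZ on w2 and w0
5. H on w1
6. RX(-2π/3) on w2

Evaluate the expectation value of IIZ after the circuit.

The expectation value of IIZ is 3/4 - sqrt(2)/8.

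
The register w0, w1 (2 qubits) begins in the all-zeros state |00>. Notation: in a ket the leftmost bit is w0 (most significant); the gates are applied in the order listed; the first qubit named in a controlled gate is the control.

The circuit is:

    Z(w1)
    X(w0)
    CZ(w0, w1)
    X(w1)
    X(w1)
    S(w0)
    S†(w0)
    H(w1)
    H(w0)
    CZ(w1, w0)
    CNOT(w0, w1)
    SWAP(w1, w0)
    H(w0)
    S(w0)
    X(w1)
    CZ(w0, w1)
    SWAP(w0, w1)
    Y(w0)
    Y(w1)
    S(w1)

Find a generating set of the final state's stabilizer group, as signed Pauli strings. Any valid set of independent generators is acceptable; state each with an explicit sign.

One valid set of independent stabilizer generators is +XX, -ZZ (any independent generating set of the same group is equally correct). Key observation: the block from step 4 through step 5 cancels to the identity and can be dropped.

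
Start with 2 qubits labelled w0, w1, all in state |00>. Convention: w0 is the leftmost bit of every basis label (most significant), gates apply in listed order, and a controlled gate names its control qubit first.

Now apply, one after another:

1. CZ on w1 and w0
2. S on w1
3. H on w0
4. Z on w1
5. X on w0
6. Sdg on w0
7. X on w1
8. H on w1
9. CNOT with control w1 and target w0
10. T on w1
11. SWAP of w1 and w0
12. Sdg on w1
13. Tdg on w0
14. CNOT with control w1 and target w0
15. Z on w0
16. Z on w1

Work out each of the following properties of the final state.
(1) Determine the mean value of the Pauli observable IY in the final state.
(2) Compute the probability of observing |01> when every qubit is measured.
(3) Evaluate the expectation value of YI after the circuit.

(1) The expectation value of IY is -1.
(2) A full measurement returns |01> with probability 1/4.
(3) The expectation value of YI is -1.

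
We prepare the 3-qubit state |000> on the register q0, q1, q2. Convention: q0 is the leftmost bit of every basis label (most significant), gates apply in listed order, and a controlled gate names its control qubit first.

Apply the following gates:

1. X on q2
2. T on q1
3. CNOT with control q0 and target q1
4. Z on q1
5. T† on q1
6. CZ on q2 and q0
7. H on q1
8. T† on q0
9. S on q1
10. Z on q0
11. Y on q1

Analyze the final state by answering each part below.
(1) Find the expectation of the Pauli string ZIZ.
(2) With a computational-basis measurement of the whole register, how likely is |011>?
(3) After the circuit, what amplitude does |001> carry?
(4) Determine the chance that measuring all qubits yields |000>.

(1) In the final state, ZIZ has expectation -1.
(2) Outcome |011> occurs with probability 1/2.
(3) The final state's coefficient on |001> equals sqrt(2)/2.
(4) Outcome |000> occurs with probability 0.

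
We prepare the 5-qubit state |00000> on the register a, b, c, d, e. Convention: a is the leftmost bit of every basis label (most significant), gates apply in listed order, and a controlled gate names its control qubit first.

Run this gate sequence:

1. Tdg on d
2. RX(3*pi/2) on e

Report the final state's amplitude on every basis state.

After the circuit, the state carries amplitude -sqrt(2)/2 on |00000>, -sqrt(2)*I/2 on |00001>, and 0 on every other basis state.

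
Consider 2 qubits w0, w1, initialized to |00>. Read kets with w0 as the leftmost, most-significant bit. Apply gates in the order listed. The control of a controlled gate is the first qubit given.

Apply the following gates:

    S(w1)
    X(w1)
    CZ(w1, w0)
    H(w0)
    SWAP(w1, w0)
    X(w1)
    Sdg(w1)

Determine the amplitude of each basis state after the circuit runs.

After the circuit, the state carries amplitude 0 on |00>, 0 on |01>, sqrt(2)/2 on |10>, -sqrt(2)*I/2 on |11>.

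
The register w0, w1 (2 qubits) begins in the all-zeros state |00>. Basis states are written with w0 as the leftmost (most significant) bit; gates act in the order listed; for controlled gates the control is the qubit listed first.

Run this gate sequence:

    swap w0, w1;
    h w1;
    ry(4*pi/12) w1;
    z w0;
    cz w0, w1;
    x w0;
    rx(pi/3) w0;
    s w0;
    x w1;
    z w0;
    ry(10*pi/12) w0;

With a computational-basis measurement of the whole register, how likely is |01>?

The probability of measuring |01> is 1/4 - sqrt(3)/8.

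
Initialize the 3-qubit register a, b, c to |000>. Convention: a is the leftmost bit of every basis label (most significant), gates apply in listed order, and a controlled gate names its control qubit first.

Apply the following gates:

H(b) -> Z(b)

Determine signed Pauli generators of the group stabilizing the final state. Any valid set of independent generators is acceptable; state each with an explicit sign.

The stabilizer group can be generated by -IXI, +ZII, +IIZ, among other valid generating sets.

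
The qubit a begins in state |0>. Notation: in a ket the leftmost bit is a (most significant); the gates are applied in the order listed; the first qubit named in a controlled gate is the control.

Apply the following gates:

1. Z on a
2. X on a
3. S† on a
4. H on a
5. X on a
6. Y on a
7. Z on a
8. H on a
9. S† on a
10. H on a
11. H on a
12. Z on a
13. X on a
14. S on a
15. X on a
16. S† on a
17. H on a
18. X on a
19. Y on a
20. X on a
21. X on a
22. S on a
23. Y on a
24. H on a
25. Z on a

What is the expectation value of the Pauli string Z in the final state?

The expectation value of Z is 0.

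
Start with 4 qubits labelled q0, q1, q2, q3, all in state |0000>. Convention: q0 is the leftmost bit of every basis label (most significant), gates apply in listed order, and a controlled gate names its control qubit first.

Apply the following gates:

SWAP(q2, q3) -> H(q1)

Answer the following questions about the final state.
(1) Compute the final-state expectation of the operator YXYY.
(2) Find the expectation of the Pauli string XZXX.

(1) The observable YXYY averages to 0.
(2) The expectation value of XZXX is 0.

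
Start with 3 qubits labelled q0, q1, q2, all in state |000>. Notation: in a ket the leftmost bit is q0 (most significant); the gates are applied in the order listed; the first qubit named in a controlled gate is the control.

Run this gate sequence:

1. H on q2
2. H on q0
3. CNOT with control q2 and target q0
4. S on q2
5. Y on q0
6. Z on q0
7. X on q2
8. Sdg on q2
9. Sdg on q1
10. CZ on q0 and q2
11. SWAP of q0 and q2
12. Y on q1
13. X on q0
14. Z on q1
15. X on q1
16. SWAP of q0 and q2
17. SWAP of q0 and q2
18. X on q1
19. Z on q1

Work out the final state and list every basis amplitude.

After the circuit, the state carries amplitude 0 on |000>, 0 on |001>, -I/2 on |010>, I/2 on |011>, 0 on |100>, 0 on |101>, I/2 on |110>, I/2 on |111>. Key observation: steps 14-19 multiply out to the identity, so the circuit reduces to the remaining gates.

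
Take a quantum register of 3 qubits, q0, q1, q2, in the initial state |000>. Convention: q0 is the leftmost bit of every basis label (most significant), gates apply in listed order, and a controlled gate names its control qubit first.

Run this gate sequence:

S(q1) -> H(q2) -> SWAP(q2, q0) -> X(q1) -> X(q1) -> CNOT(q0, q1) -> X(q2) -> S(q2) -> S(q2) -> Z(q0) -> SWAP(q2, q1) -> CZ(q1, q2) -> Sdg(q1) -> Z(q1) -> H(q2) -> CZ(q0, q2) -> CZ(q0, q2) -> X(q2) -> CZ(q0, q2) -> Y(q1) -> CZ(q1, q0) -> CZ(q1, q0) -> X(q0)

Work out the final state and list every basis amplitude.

After the circuit, the state carries amplitude 1/2 on |000>, 1/2 on |001>, 0 on |010>, 0 on |011>, -1/2 on |100>, -1/2 on |101>, 0 on |110>, 0 on |111>. Key observation: gates 16-17 undo each other exactly, leaving only the rest of the circuit to track.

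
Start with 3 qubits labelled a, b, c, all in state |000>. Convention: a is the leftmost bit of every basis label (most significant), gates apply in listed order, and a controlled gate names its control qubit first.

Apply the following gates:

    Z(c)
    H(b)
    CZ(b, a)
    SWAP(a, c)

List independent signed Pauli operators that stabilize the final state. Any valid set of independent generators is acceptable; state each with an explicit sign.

One valid set of independent stabilizer generators is +IXI, +ZII, +IIZ (any independent generating set of the same group is equally correct).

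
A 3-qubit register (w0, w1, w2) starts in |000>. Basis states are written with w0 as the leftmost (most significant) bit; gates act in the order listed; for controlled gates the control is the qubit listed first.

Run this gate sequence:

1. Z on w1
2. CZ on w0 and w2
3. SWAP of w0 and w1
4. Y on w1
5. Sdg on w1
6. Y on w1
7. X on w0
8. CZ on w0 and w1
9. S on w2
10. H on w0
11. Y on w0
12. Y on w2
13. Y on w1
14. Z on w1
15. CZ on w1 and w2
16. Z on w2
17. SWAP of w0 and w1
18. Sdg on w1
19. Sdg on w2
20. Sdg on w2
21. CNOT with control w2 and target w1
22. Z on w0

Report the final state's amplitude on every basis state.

The resulting statevector has amplitude -sqrt(2)*I/2 on |101>, sqrt(2)/2 on |111>, and 0 on every other basis state.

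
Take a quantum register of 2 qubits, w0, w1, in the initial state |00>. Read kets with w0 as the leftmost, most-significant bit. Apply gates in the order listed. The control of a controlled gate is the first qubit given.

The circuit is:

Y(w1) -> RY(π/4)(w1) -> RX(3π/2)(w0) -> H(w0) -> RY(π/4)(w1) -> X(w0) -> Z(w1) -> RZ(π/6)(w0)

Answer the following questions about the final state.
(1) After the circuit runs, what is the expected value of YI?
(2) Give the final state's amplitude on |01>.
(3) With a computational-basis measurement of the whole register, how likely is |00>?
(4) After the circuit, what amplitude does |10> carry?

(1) In the final state, YI has expectation sqrt(3)/2.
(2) The final state's coefficient on |01> equals sqrt(2)*(1 - I)*exp(5*I*pi/12)/4.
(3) A full measurement returns |00> with probability 1/4.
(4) The amplitude on |10> is sqrt(2)*(-1 + I)*exp(I*pi/12)/4.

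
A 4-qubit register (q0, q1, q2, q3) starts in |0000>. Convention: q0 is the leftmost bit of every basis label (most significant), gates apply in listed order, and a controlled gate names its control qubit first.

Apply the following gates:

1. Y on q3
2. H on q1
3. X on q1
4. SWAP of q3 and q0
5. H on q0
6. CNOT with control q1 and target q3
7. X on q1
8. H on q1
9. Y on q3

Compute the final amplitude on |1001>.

The final state's coefficient on |1001> equals sqrt(2)/4.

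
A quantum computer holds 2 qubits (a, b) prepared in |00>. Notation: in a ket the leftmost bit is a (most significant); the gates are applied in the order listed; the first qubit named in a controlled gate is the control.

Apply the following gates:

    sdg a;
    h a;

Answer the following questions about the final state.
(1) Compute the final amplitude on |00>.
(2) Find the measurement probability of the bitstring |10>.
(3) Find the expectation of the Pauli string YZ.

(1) The amplitude on |00> is sqrt(2)/2.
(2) A full measurement returns |10> with probability 1/2.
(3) In the final state, YZ has expectation 0.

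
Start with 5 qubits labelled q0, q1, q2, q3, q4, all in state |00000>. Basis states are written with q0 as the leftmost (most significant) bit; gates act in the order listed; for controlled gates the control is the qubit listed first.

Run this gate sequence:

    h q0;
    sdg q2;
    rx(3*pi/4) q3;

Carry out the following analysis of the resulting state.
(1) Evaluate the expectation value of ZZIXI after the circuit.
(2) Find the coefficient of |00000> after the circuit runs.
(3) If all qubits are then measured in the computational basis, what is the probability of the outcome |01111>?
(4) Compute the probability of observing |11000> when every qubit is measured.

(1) The observable ZZIXI averages to 0.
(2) |00000> carries amplitude sqrt(4 - 2*sqrt(2))/4 in the final state.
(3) The probability of measuring |01111> is 0.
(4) A full measurement returns |11000> with probability 0.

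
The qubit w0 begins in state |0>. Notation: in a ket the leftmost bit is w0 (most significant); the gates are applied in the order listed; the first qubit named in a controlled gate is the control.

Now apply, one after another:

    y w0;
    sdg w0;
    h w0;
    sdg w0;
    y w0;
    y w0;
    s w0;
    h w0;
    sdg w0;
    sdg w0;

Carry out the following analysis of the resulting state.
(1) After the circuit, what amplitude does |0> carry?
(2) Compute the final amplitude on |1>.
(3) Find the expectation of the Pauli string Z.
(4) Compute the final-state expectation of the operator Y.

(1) The amplitude on |0> is 0. Key observation: steps 3-8 multiply out to the identity, so the circuit reduces to the remaining gates.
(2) The final state's coefficient on |1> equals -1.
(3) In the final state, Z has expectation -1.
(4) In the final state, Y has expectation 0.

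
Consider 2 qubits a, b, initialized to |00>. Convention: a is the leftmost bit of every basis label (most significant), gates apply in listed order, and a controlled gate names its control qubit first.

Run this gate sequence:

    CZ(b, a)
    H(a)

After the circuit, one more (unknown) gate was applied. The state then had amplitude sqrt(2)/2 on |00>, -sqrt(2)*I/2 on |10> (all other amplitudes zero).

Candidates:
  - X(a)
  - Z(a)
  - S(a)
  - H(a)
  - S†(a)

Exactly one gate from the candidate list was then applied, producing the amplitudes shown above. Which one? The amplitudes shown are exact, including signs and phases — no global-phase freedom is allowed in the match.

The applied gate was S†(a).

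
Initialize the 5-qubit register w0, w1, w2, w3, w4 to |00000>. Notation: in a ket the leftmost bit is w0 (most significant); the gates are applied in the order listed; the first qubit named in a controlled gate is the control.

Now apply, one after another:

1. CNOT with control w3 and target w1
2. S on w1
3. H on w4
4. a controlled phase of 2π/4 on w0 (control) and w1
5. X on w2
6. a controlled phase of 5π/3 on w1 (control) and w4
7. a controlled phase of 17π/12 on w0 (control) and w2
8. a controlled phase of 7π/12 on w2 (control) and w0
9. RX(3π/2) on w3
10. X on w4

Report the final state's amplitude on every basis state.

The final amplitudes are -1/2 on |00100>, -1/2 on |00101>, -I/2 on |00110>, -I/2 on |00111>, and 0 on every other basis state.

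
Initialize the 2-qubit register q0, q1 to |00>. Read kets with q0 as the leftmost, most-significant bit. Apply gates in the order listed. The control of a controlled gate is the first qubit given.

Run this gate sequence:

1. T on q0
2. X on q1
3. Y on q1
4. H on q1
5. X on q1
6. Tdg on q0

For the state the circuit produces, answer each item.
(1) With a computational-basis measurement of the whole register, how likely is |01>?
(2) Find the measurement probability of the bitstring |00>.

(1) Outcome |01> occurs with probability 1/2.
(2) A full measurement returns |00> with probability 1/2.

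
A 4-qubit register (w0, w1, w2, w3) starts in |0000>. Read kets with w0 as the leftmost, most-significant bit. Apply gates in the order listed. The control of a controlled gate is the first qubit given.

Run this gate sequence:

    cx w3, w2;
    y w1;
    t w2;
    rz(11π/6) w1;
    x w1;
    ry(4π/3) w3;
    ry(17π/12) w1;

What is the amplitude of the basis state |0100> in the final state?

|0100> carries amplitude (sqrt(6 - 3*sqrt(2))/8 + sqrt(sqrt(2) + 2)/8)*exp(5*I*pi/12) in the final state.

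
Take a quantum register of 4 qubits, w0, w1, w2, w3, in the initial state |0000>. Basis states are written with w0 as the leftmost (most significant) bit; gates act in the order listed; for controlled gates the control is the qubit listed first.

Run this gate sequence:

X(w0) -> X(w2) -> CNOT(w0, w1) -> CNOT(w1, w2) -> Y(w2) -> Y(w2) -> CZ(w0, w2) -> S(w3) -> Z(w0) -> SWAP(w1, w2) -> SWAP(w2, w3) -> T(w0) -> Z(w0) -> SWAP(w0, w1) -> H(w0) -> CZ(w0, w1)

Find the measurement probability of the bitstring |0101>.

Outcome |0101> occurs with probability 1/2.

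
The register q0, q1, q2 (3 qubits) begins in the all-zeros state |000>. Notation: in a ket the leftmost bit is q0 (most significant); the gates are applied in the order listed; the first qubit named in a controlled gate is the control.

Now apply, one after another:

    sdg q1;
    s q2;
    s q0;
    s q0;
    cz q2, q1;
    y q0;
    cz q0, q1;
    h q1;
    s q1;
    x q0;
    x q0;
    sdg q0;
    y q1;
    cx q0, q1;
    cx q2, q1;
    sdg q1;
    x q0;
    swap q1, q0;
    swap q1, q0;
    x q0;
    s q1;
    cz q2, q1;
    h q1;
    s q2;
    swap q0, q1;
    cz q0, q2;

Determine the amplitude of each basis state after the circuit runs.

The resulting statevector has amplitude 1/2 + I/2 on |010>, -1/2 + I/2 on |110>, and 0 on every other basis state. Key observation: steps 16-21 multiply out to the identity, so the circuit reduces to the remaining gates.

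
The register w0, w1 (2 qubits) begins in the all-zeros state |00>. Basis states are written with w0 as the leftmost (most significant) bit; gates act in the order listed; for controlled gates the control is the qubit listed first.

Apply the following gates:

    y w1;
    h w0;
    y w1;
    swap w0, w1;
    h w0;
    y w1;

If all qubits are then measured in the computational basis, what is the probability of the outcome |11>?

The probability of measuring |11> is 1/4.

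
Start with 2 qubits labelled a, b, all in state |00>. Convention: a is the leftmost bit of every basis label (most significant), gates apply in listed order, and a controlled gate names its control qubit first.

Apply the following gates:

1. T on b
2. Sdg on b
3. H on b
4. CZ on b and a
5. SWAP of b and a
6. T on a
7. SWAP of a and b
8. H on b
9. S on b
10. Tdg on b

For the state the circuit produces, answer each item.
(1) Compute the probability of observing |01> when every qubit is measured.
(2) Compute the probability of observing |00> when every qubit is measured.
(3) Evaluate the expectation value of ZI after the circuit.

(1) Outcome |01> occurs with probability 1/2 - sqrt(2)/4.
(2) The probability of measuring |00> is sqrt(2)/4 + 1/2.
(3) The expectation value of ZI is 1.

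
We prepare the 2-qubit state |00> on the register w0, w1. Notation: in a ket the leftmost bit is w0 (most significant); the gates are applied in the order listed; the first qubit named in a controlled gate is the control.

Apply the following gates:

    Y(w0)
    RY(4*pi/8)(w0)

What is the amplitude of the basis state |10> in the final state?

|10> carries amplitude sqrt(2)*I/2 in the final state.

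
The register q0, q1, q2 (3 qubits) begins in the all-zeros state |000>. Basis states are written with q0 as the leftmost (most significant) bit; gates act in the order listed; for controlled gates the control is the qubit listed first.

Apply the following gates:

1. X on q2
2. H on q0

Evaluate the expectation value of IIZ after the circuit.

The expectation value of IIZ is -1.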